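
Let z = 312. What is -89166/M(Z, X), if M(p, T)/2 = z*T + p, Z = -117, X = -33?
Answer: 14861/3471 ≈ 4.2815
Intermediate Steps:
M(p, T) = 2*p + 624*T (M(p, T) = 2*(312*T + p) = 2*(p + 312*T) = 2*p + 624*T)
-89166/M(Z, X) = -89166/(2*(-117) + 624*(-33)) = -89166/(-234 - 20592) = -89166/(-20826) = -89166*(-1/20826) = 14861/3471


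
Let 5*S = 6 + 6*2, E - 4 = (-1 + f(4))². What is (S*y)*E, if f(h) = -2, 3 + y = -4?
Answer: -1638/5 ≈ -327.60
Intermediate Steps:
y = -7 (y = -3 - 4 = -7)
E = 13 (E = 4 + (-1 - 2)² = 4 + (-3)² = 4 + 9 = 13)
S = 18/5 (S = (6 + 6*2)/5 = (6 + 12)/5 = (⅕)*18 = 18/5 ≈ 3.6000)
(S*y)*E = ((18/5)*(-7))*13 = -126/5*13 = -1638/5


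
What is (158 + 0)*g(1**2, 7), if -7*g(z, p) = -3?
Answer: 474/7 ≈ 67.714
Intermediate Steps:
g(z, p) = 3/7 (g(z, p) = -1/7*(-3) = 3/7)
(158 + 0)*g(1**2, 7) = (158 + 0)*(3/7) = 158*(3/7) = 474/7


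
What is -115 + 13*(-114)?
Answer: -1597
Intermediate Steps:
-115 + 13*(-114) = -115 - 1482 = -1597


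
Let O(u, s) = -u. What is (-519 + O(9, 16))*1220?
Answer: -644160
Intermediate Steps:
(-519 + O(9, 16))*1220 = (-519 - 1*9)*1220 = (-519 - 9)*1220 = -528*1220 = -644160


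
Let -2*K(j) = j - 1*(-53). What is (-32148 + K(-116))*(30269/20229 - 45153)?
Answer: 9778080051324/6743 ≈ 1.4501e+9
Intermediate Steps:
K(j) = -53/2 - j/2 (K(j) = -(j - 1*(-53))/2 = -(j + 53)/2 = -(53 + j)/2 = -53/2 - j/2)
(-32148 + K(-116))*(30269/20229 - 45153) = (-32148 + (-53/2 - 1/2*(-116)))*(30269/20229 - 45153) = (-32148 + (-53/2 + 58))*(30269*(1/20229) - 45153) = (-32148 + 63/2)*(30269/20229 - 45153) = -64233/2*(-913369768/20229) = 9778080051324/6743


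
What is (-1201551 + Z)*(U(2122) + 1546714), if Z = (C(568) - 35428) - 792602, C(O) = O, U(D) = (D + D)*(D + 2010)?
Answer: -38719496815986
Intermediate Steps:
U(D) = 2*D*(2010 + D) (U(D) = (2*D)*(2010 + D) = 2*D*(2010 + D))
Z = -827462 (Z = (568 - 35428) - 792602 = -34860 - 792602 = -827462)
(-1201551 + Z)*(U(2122) + 1546714) = (-1201551 - 827462)*(2*2122*(2010 + 2122) + 1546714) = -2029013*(2*2122*4132 + 1546714) = -2029013*(17536208 + 1546714) = -2029013*19082922 = -38719496815986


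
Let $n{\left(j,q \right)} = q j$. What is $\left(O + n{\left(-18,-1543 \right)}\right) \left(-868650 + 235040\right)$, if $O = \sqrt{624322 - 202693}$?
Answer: $-17597884140 - 633610 \sqrt{421629} \approx -1.8009 \cdot 10^{10}$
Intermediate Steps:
$n{\left(j,q \right)} = j q$
$O = \sqrt{421629} \approx 649.33$
$\left(O + n{\left(-18,-1543 \right)}\right) \left(-868650 + 235040\right) = \left(\sqrt{421629} - -27774\right) \left(-868650 + 235040\right) = \left(\sqrt{421629} + 27774\right) \left(-633610\right) = \left(27774 + \sqrt{421629}\right) \left(-633610\right) = -17597884140 - 633610 \sqrt{421629}$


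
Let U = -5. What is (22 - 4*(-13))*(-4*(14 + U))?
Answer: -2664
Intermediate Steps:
(22 - 4*(-13))*(-4*(14 + U)) = (22 - 4*(-13))*(-4*(14 - 5)) = (22 + 52)*(-4*9) = 74*(-36) = -2664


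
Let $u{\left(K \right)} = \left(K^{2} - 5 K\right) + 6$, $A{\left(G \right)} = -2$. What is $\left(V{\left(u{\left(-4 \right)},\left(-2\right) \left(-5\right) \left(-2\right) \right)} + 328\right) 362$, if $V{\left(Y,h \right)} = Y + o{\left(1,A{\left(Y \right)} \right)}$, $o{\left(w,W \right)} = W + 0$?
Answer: $133216$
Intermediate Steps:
$u{\left(K \right)} = 6 + K^{2} - 5 K$
$o{\left(w,W \right)} = W$
$V{\left(Y,h \right)} = -2 + Y$ ($V{\left(Y,h \right)} = Y - 2 = -2 + Y$)
$\left(V{\left(u{\left(-4 \right)},\left(-2\right) \left(-5\right) \left(-2\right) \right)} + 328\right) 362 = \left(\left(-2 + \left(6 + \left(-4\right)^{2} - -20\right)\right) + 328\right) 362 = \left(\left(-2 + \left(6 + 16 + 20\right)\right) + 328\right) 362 = \left(\left(-2 + 42\right) + 328\right) 362 = \left(40 + 328\right) 362 = 368 \cdot 362 = 133216$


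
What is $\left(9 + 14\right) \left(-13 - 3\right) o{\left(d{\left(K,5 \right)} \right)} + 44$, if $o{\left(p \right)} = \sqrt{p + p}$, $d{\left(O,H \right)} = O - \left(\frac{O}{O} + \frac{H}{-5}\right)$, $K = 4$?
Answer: $44 - 736 \sqrt{2} \approx -996.86$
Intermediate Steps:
$d{\left(O,H \right)} = -1 + O + \frac{H}{5}$ ($d{\left(O,H \right)} = O - \left(1 + H \left(- \frac{1}{5}\right)\right) = O - \left(1 - \frac{H}{5}\right) = O + \left(-1 + \frac{H}{5}\right) = -1 + O + \frac{H}{5}$)
$o{\left(p \right)} = \sqrt{2} \sqrt{p}$ ($o{\left(p \right)} = \sqrt{2 p} = \sqrt{2} \sqrt{p}$)
$\left(9 + 14\right) \left(-13 - 3\right) o{\left(d{\left(K,5 \right)} \right)} + 44 = \left(9 + 14\right) \left(-13 - 3\right) \sqrt{2} \sqrt{-1 + 4 + \frac{1}{5} \cdot 5} + 44 = 23 \left(-16\right) \sqrt{2} \sqrt{-1 + 4 + 1} + 44 = - 368 \sqrt{2} \sqrt{4} + 44 = - 368 \sqrt{2} \cdot 2 + 44 = - 368 \cdot 2 \sqrt{2} + 44 = - 736 \sqrt{2} + 44 = 44 - 736 \sqrt{2}$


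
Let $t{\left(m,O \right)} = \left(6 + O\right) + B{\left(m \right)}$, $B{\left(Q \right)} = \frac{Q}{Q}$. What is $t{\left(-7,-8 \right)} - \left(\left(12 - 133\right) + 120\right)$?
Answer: $0$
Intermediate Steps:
$B{\left(Q \right)} = 1$
$t{\left(m,O \right)} = 7 + O$ ($t{\left(m,O \right)} = \left(6 + O\right) + 1 = 7 + O$)
$t{\left(-7,-8 \right)} - \left(\left(12 - 133\right) + 120\right) = \left(7 - 8\right) - \left(\left(12 - 133\right) + 120\right) = -1 - \left(-121 + 120\right) = -1 - -1 = -1 + 1 = 0$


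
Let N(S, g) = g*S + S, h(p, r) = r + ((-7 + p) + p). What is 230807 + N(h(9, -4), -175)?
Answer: 229589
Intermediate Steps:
h(p, r) = -7 + r + 2*p (h(p, r) = r + (-7 + 2*p) = -7 + r + 2*p)
N(S, g) = S + S*g (N(S, g) = S*g + S = S + S*g)
230807 + N(h(9, -4), -175) = 230807 + (-7 - 4 + 2*9)*(1 - 175) = 230807 + (-7 - 4 + 18)*(-174) = 230807 + 7*(-174) = 230807 - 1218 = 229589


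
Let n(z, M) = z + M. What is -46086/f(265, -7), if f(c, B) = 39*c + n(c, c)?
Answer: -46086/10865 ≈ -4.2417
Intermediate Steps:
n(z, M) = M + z
f(c, B) = 41*c (f(c, B) = 39*c + (c + c) = 39*c + 2*c = 41*c)
-46086/f(265, -7) = -46086/(41*265) = -46086/10865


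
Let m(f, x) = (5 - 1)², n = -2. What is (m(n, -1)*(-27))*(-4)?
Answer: 1728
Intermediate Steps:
m(f, x) = 16 (m(f, x) = 4² = 16)
(m(n, -1)*(-27))*(-4) = (16*(-27))*(-4) = -432*(-4) = 1728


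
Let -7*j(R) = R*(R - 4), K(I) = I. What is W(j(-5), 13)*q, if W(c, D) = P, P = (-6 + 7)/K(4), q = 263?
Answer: 263/4 ≈ 65.750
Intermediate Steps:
P = ¼ (P = (-6 + 7)/4 = 1*(¼) = ¼ ≈ 0.25000)
j(R) = -R*(-4 + R)/7 (j(R) = -R*(R - 4)/7 = -R*(-4 + R)/7)
W(c, D) = ¼
W(j(-5), 13)*q = (¼)*263 = 263/4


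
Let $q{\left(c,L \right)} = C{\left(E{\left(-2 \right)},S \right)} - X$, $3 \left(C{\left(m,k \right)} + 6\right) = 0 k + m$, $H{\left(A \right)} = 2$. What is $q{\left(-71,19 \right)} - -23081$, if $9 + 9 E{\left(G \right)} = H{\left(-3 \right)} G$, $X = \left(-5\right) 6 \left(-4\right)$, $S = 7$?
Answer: $\frac{619772}{27} \approx 22955.0$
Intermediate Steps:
$X = 120$ ($X = \left(-30\right) \left(-4\right) = 120$)
$E{\left(G \right)} = -1 + \frac{2 G}{9}$
$C{\left(m,k \right)} = -6 + \frac{m}{3}$ ($C{\left(m,k \right)} = -6 + \frac{0 k + m}{3} = -6 + \frac{0 + m}{3} = -6 + \frac{m}{3}$)
$q{\left(c,L \right)} = - \frac{3415}{27}$ ($q{\left(c,L \right)} = \left(-6 + \frac{-1 + \frac{2}{9} \left(-2\right)}{3}\right) - 120 = \left(-6 + \frac{-1 - \frac{4}{9}}{3}\right) - 120 = \left(-6 + \frac{1}{3} \left(- \frac{13}{9}\right)\right) - 120 = \left(-6 - \frac{13}{27}\right) - 120 = - \frac{175}{27} - 120 = - \frac{3415}{27}$)
$q{\left(-71,19 \right)} - -23081 = - \frac{3415}{27} - -23081 = - \frac{3415}{27} + 23081 = \frac{619772}{27}$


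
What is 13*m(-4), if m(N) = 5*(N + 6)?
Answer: 130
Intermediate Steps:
m(N) = 30 + 5*N (m(N) = 5*(6 + N) = 30 + 5*N)
13*m(-4) = 13*(30 + 5*(-4)) = 13*(30 - 20) = 13*10 = 130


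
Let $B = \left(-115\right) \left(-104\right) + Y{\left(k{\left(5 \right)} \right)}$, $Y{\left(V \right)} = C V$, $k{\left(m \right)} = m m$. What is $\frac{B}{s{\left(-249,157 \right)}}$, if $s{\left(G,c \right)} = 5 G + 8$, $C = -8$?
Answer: $- \frac{11760}{1237} \approx -9.5069$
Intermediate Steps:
$k{\left(m \right)} = m^{2}$
$s{\left(G,c \right)} = 8 + 5 G$
$Y{\left(V \right)} = - 8 V$
$B = 11760$ ($B = \left(-115\right) \left(-104\right) - 8 \cdot 5^{2} = 11960 - 200 = 11760$)
$\frac{B}{s{\left(-249,157 \right)}} = \frac{11760}{8 + 5 \left(-249\right)} = \frac{11760}{8 - 1245} = \frac{11760}{-1237} = 11760 \left(- \frac{1}{1237}\right) = - \frac{11760}{1237}$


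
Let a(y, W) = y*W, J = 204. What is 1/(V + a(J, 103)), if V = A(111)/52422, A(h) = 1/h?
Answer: 5818842/122265508105 ≈ 4.7592e-5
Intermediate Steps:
a(y, W) = W*y
V = 1/5818842 (V = 1/(111*52422) = (1/111)*(1/52422) = 1/5818842 ≈ 1.7186e-7)
1/(V + a(J, 103)) = 1/(1/5818842 + 103*204) = 1/(1/5818842 + 21012) = 1/(122265508105/5818842) = 5818842/122265508105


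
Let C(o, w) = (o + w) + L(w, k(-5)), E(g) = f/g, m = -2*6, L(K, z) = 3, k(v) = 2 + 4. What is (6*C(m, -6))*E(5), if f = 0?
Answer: 0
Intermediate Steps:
k(v) = 6
m = -12
E(g) = 0 (E(g) = 0/g = 0)
C(o, w) = 3 + o + w (C(o, w) = (o + w) + 3 = 3 + o + w)
(6*C(m, -6))*E(5) = (6*(3 - 12 - 6))*0 = (6*(-15))*0 = -90*0 = 0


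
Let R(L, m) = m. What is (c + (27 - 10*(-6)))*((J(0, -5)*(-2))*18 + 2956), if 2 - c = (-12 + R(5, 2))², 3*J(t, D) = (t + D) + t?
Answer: -33176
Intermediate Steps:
J(t, D) = D/3 + 2*t/3 (J(t, D) = ((t + D) + t)/3 = ((D + t) + t)/3 = (D + 2*t)/3 = D/3 + 2*t/3)
c = -98 (c = 2 - (-12 + 2)² = 2 - 1*(-10)² = 2 - 1*100 = 2 - 100 = -98)
(c + (27 - 10*(-6)))*((J(0, -5)*(-2))*18 + 2956) = (-98 + (27 - 10*(-6)))*((((⅓)*(-5) + (⅔)*0)*(-2))*18 + 2956) = (-98 + (27 + 60))*(((-5/3 + 0)*(-2))*18 + 2956) = (-98 + 87)*(-5/3*(-2)*18 + 2956) = -11*((10/3)*18 + 2956) = -11*(60 + 2956) = -11*3016 = -33176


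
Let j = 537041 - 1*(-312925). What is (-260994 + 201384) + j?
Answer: 790356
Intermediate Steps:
j = 849966 (j = 537041 + 312925 = 849966)
(-260994 + 201384) + j = (-260994 + 201384) + 849966 = -59610 + 849966 = 790356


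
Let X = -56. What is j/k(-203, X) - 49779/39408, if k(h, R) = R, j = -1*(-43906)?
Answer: -72209803/91952 ≈ -785.30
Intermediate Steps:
j = 43906
j/k(-203, X) - 49779/39408 = 43906/(-56) - 49779/39408 = 43906*(-1/56) - 49779*1/39408 = -21953/28 - 16593/13136 = -72209803/91952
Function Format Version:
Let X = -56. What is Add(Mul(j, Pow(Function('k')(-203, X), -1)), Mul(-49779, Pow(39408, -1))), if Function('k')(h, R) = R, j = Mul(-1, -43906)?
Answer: Rational(-72209803, 91952) ≈ -785.30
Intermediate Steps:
j = 43906
Add(Mul(j, Pow(Function('k')(-203, X), -1)), Mul(-49779, Pow(39408, -1))) = Add(Mul(43906, Pow(-56, -1)), Mul(-49779, Pow(39408, -1))) = Add(Mul(43906, Rational(-1, 56)), Mul(-49779, Rational(1, 39408))) = Add(Rational(-21953, 28), Rational(-16593, 13136)) = Rational(-72209803, 91952)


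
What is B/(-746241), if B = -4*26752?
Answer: 107008/746241 ≈ 0.14340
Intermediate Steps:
B = -107008
B/(-746241) = -107008/(-746241) = -107008*(-1/746241) = 107008/746241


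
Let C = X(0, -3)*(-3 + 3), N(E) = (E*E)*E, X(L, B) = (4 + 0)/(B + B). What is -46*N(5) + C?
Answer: -5750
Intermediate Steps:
X(L, B) = 2/B (X(L, B) = 4/((2*B)) = 4*(1/(2*B)) = 2/B)
N(E) = E³ (N(E) = E²*E = E³)
C = 0 (C = (2/(-3))*(-3 + 3) = (2*(-⅓))*0 = -⅔*0 = 0)
-46*N(5) + C = -46*5³ + 0 = -46*125 + 0 = -5750 + 0 = -5750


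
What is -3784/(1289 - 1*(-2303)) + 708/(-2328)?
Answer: -118253/87106 ≈ -1.3576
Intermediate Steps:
-3784/(1289 - 1*(-2303)) + 708/(-2328) = -3784/(1289 + 2303) + 708*(-1/2328) = -3784/3592 - 59/194 = -3784*1/3592 - 59/194 = -473/449 - 59/194 = -118253/87106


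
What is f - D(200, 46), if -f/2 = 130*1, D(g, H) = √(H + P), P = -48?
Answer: -260 - I*√2 ≈ -260.0 - 1.4142*I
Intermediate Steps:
D(g, H) = √(-48 + H) (D(g, H) = √(H - 48) = √(-48 + H))
f = -260 ≈ -260.00
f - D(200, 46) = -260 - √(-48 + 46) = -260 - √(-2) = -260 - I*√2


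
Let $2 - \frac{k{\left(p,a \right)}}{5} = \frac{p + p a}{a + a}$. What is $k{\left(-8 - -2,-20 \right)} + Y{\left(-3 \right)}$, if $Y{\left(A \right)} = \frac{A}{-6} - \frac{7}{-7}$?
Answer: $\frac{103}{4} \approx 25.75$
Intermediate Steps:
$k{\left(p,a \right)} = 10 - \frac{5 \left(p + a p\right)}{2 a}$ ($k{\left(p,a \right)} = 10 - 5 \frac{p + p a}{a + a} = 10 - 5 \frac{p + a p}{2 a} = 10 - \frac{5 \left(p + a p\right)}{2 a}$)
$Y{\left(A \right)} = 1 - \frac{A}{6}$ ($Y{\left(A \right)} = A \left(- \frac{1}{6}\right) - -1 = - \frac{A}{6} + 1 = 1 - \frac{A}{6}$)
$k{\left(-8 - -2,-20 \right)} + Y{\left(-3 \right)} = \left(10 - \frac{5 \left(-8 - -2\right)}{2} - \frac{5 \left(-8 - -2\right)}{2 \left(-20\right)}\right) + \left(1 - - \frac{1}{2}\right) = \left(10 - \frac{5 \left(-8 + 2\right)}{2} - \frac{5}{2} \left(-8 + 2\right) \left(- \frac{1}{20}\right)\right) + \left(1 + \frac{1}{2}\right) = \left(10 - -15 - \left(-15\right) \left(- \frac{1}{20}\right)\right) + \frac{3}{2} = \left(10 + 15 - \frac{3}{4}\right) + \frac{3}{2} = \frac{97}{4} + \frac{3}{2} = \frac{103}{4}$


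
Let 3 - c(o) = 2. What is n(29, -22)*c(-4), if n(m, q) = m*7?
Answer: 203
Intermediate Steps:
c(o) = 1 (c(o) = 3 - 1*2 = 3 - 2 = 1)
n(m, q) = 7*m
n(29, -22)*c(-4) = (7*29)*1 = 203*1 = 203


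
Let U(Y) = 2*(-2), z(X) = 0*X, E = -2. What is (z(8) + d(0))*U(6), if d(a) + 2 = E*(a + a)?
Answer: 8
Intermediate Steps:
z(X) = 0
U(Y) = -4
d(a) = -2 - 4*a (d(a) = -2 - 2*(a + a) = -2 - 4*a)
(z(8) + d(0))*U(6) = (0 + (-2 - 4*0))*(-4) = (0 + (-2 + 0))*(-4) = (0 - 2)*(-4) = -2*(-4) = 8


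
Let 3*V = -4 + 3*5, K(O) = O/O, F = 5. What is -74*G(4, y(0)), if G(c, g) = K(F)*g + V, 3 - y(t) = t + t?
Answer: -1480/3 ≈ -493.33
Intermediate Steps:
y(t) = 3 - 2*t (y(t) = 3 - (t + t) = 3 - 2*t)
K(O) = 1
V = 11/3 (V = (-4 + 3*5)/3 = (-4 + 15)/3 = (⅓)*11 = 11/3 ≈ 3.6667)
G(c, g) = 11/3 + g (G(c, g) = 1*g + 11/3 = g + 11/3 = 11/3 + g)
-74*G(4, y(0)) = -74*(11/3 + (3 - 2*0)) = -74*(11/3 + (3 + 0)) = -74*(11/3 + 3) = -74*20/3 = -1480/3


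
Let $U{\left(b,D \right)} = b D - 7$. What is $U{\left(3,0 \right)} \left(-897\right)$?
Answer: $6279$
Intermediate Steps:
$U{\left(b,D \right)} = -7 + D b$ ($U{\left(b,D \right)} = D b - 7 = -7 + D b$)
$U{\left(3,0 \right)} \left(-897\right) = \left(-7 + 0 \cdot 3\right) \left(-897\right) = \left(-7 + 0\right) \left(-897\right) = \left(-7\right) \left(-897\right) = 6279$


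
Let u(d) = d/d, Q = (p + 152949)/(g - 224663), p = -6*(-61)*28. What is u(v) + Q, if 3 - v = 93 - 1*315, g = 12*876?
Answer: 50954/214151 ≈ 0.23793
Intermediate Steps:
g = 10512
p = 10248 (p = 366*28 = 10248)
v = 225 (v = 3 - (93 - 1*315) = 3 - (93 - 315) = 3 - 1*(-222) = 3 + 222 = 225)
Q = -163197/214151 (Q = (10248 + 152949)/(10512 - 224663) = 163197/(-214151) = 163197*(-1/214151) = -163197/214151 ≈ -0.76206)
u(d) = 1
u(v) + Q = 1 - 163197/214151 = 50954/214151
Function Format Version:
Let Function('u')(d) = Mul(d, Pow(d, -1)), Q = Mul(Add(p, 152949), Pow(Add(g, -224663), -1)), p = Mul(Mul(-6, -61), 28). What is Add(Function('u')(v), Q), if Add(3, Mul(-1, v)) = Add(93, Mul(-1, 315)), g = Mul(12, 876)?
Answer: Rational(50954, 214151) ≈ 0.23793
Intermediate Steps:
g = 10512
p = 10248 (p = Mul(366, 28) = 10248)
v = 225 (v = Add(3, Mul(-1, Add(93, Mul(-1, 315)))) = Add(3, Mul(-1, Add(93, -315))) = Add(3, Mul(-1, -222)) = Add(3, 222) = 225)
Q = Rational(-163197, 214151) (Q = Mul(Add(10248, 152949), Pow(Add(10512, -224663), -1)) = Mul(163197, Pow(-214151, -1)) = Mul(163197, Rational(-1, 214151)) = Rational(-163197, 214151) ≈ -0.76206)
Function('u')(d) = 1
Add(Function('u')(v), Q) = Add(1, Rational(-163197, 214151)) = Rational(50954, 214151)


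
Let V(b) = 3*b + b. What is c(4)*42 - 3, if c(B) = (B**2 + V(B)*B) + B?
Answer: 3525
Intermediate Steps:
V(b) = 4*b
c(B) = B + 5*B**2 (c(B) = (B**2 + (4*B)*B) + B = (B**2 + 4*B**2) + B = 5*B**2 + B = B + 5*B**2)
c(4)*42 - 3 = (4*(1 + 5*4))*42 - 3 = (4*(1 + 20))*42 - 3 = (4*21)*42 - 3 = 84*42 - 3 = 3528 - 3 = 3525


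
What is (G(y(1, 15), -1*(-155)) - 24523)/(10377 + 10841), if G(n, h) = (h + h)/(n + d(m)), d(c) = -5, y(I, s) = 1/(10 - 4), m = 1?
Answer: -713027/615322 ≈ -1.1588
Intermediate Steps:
y(I, s) = ⅙ (y(I, s) = 1/6 = ⅙)
G(n, h) = 2*h/(-5 + n) (G(n, h) = (h + h)/(n - 5) = (2*h)/(-5 + n) = 2*h/(-5 + n))
(G(y(1, 15), -1*(-155)) - 24523)/(10377 + 10841) = (2*(-1*(-155))/(-5 + ⅙) - 24523)/(10377 + 10841) = (2*155/(-29/6) - 24523)/21218 = (2*155*(-6/29) - 24523)*(1/21218) = (-1860/29 - 24523)*(1/21218) = -713027/29*1/21218 = -713027/615322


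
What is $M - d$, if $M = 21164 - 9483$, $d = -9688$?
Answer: $21369$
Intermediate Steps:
$M = 11681$ ($M = 21164 - 9483 = 11681$)
$M - d = 11681 - -9688 = 11681 + 9688 = 21369$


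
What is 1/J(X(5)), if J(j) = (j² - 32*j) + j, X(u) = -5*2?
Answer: 1/410 ≈ 0.0024390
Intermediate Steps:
X(u) = -10
J(j) = j² - 31*j
1/J(X(5)) = 1/(-10*(-31 - 10)) = 1/(-10*(-41)) = 1/410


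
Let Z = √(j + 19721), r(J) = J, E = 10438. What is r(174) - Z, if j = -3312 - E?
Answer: 174 - √5971 ≈ 96.728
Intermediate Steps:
j = -13750 (j = -3312 - 1*10438 = -3312 - 10438 = -13750)
Z = √5971 (Z = √(-13750 + 19721) = √5971 ≈ 77.272)
r(174) - Z = 174 - √5971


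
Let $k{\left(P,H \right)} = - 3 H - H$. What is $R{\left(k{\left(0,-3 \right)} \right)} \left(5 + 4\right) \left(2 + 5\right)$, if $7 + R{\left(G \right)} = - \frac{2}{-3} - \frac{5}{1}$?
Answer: $-714$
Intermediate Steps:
$k{\left(P,H \right)} = - 4 H$
$R{\left(G \right)} = - \frac{34}{3}$ ($R{\left(G \right)} = -7 - \left(5 - \frac{2}{3}\right) = -7 - \frac{13}{3} = - \frac{34}{3}$)
$R{\left(k{\left(0,-3 \right)} \right)} \left(5 + 4\right) \left(2 + 5\right) = - \frac{34 \left(5 + 4\right) \left(2 + 5\right)}{3} = - \frac{34 \cdot 9 \cdot 7}{3} = \left(- \frac{34}{3}\right) 63 = -714$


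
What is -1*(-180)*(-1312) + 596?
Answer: -235564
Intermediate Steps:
-1*(-180)*(-1312) + 596 = 180*(-1312) + 596 = -236160 + 596 = -235564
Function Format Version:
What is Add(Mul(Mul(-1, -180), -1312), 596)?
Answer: -235564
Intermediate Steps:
Add(Mul(Mul(-1, -180), -1312), 596) = Add(Mul(180, -1312), 596) = Add(-236160, 596) = -235564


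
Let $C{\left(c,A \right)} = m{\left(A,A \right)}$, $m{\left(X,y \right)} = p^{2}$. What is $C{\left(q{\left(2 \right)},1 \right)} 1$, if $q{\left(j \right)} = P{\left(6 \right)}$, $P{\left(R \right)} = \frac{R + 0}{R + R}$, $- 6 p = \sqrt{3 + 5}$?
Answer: $\frac{2}{9} \approx 0.22222$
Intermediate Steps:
$p = - \frac{\sqrt{2}}{3}$ ($p = - \frac{\sqrt{3 + 5}}{6} = - \frac{\sqrt{8}}{6} = - \frac{2 \sqrt{2}}{6} = - \frac{\sqrt{2}}{3} \approx -0.4714$)
$m{\left(X,y \right)} = \frac{2}{9}$ ($m{\left(X,y \right)} = \left(- \frac{\sqrt{2}}{3}\right)^{2} = \frac{2}{9}$)
$P{\left(R \right)} = \frac{1}{2}$ ($P{\left(R \right)} = \frac{R}{2 R} = R \frac{1}{2 R} = \frac{1}{2}$)
$q{\left(j \right)} = \frac{1}{2}$
$C{\left(c,A \right)} = \frac{2}{9}$
$C{\left(q{\left(2 \right)},1 \right)} 1 = \frac{2}{9} \cdot 1 = \frac{2}{9}$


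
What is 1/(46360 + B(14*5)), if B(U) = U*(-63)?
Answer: 1/41950 ≈ 2.3838e-5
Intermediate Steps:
B(U) = -63*U
1/(46360 + B(14*5)) = 1/(46360 - 882*5) = 1/(46360 - 63*70) = 1/(46360 - 4410) = 1/41950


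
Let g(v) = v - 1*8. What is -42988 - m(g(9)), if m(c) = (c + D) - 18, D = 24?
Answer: -42995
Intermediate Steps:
g(v) = -8 + v (g(v) = v - 8 = -8 + v)
m(c) = 6 + c (m(c) = (c + 24) - 18 = (24 + c) - 18 = 6 + c)
-42988 - m(g(9)) = -42988 - (6 + (-8 + 9)) = -42988 - (6 + 1) = -42988 - 1*7 = -42988 - 7 = -42995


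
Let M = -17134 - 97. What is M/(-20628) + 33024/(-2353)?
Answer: -640674529/48537684 ≈ -13.200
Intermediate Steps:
M = -17231
M/(-20628) + 33024/(-2353) = -17231/(-20628) + 33024/(-2353) = -17231*(-1/20628) + 33024*(-1/2353) = 17231/20628 - 33024/2353 = -640674529/48537684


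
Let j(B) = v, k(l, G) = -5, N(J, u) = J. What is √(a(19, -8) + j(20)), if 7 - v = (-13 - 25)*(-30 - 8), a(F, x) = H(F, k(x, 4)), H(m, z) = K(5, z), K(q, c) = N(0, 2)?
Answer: I*√1437 ≈ 37.908*I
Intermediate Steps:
K(q, c) = 0
H(m, z) = 0
a(F, x) = 0
v = -1437 (v = 7 - (-13 - 25)*(-30 - 8) = 7 - (-38)*(-38) = 7 - 1*1444 = 7 - 1444 = -1437)
j(B) = -1437
√(a(19, -8) + j(20)) = √(0 - 1437) = √(-1437) = I*√1437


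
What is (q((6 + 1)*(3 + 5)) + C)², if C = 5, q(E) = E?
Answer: 3721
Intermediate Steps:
(q((6 + 1)*(3 + 5)) + C)² = ((6 + 1)*(3 + 5) + 5)² = (7*8 + 5)² = (56 + 5)² = 61² = 3721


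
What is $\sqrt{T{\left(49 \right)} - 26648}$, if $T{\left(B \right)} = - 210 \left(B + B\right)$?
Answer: $2 i \sqrt{11807} \approx 217.32 i$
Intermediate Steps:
$T{\left(B \right)} = - 420 B$ ($T{\left(B \right)} = - 210 \cdot 2 B = - 420 B$)
$\sqrt{T{\left(49 \right)} - 26648} = \sqrt{\left(-420\right) 49 - 26648} = \sqrt{-20580 - 26648} = \sqrt{-47228} = 2 i \sqrt{11807}$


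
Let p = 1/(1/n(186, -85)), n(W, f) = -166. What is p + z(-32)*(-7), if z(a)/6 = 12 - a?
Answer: -2014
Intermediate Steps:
z(a) = 72 - 6*a (z(a) = 6*(12 - a) = 72 - 6*a)
p = -166 (p = 1/(1/(-166)) = 1/(-1/166) = -166)
p + z(-32)*(-7) = -166 + (72 - 6*(-32))*(-7) = -166 + (72 + 192)*(-7) = -166 + 264*(-7) = -166 - 1848 = -2014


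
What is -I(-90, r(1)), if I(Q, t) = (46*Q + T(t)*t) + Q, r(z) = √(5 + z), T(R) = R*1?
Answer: 4224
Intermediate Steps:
T(R) = R
I(Q, t) = t² + 47*Q (I(Q, t) = (46*Q + t*t) + Q = (46*Q + t²) + Q = (t² + 46*Q) + Q = t² + 47*Q)
-I(-90, r(1)) = -((√(5 + 1))² + 47*(-90)) = -((√6)² - 4230) = -(6 - 4230) = -1*(-4224) = 4224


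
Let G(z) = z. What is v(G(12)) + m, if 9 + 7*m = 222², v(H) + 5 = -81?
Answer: 48673/7 ≈ 6953.3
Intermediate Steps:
v(H) = -86 (v(H) = -5 - 81 = -86)
m = 49275/7 (m = -9/7 + (⅐)*222² = -9/7 + (⅐)*49284 = -9/7 + 49284/7 = 49275/7 ≈ 7039.3)
v(G(12)) + m = -86 + 49275/7 = 48673/7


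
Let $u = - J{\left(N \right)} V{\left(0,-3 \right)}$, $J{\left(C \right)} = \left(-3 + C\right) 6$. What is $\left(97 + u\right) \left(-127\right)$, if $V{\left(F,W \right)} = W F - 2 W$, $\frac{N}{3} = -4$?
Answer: $-80899$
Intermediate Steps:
$N = -12$ ($N = 3 \left(-4\right) = -12$)
$J{\left(C \right)} = -18 + 6 C$
$V{\left(F,W \right)} = - 2 W + F W$ ($V{\left(F,W \right)} = F W - 2 W = - 2 W + F W$)
$u = 540$ ($u = - (-18 + 6 \left(-12\right)) \left(- 3 \left(-2 + 0\right)\right) = - (-18 - 72) \left(\left(-3\right) \left(-2\right)\right) = \left(-1\right) \left(-90\right) 6 = 90 \cdot 6 = 540$)
$\left(97 + u\right) \left(-127\right) = \left(97 + 540\right) \left(-127\right) = 637 \left(-127\right) = -80899$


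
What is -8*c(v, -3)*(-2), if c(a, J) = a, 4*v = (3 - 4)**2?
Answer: 4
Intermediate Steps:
v = 1/4 (v = (3 - 4)**2/4 = (1/4)*(-1)**2 = (1/4)*1 = 1/4 ≈ 0.25000)
-8*c(v, -3)*(-2) = -8*1/4*(-2) = -2*(-2) = 4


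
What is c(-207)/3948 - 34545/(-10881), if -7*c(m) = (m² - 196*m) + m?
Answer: 2735227/16705962 ≈ 0.16373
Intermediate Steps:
c(m) = -m²/7 + 195*m/7 (c(m) = -((m² - 196*m) + m)/7 = -(m² - 195*m)/7 = -m²/7 + 195*m/7)
c(-207)/3948 - 34545/(-10881) = ((⅐)*(-207)*(195 - 1*(-207)))/3948 - 34545/(-10881) = ((⅐)*(-207)*(195 + 207))*(1/3948) - 34545*(-1/10881) = ((⅐)*(-207)*402)*(1/3948) + 11515/3627 = -83214/7*1/3948 + 11515/3627 = -13869/4606 + 11515/3627 = 2735227/16705962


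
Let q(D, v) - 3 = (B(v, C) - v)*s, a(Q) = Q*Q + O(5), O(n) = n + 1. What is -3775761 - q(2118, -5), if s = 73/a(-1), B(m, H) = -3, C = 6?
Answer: -26430494/7 ≈ -3.7758e+6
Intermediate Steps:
O(n) = 1 + n
a(Q) = 6 + Q**2 (a(Q) = Q*Q + (1 + 5) = Q**2 + 6 = 6 + Q**2)
s = 73/7 (s = 73/(6 + (-1)**2) = 73/(6 + 1) = 73/7 ≈ 10.429)
q(D, v) = -198/7 - 73*v/7 (q(D, v) = 3 + (-3 - v)*(73/7) = 3 + (-219/7 - 73*v/7) = -198/7 - 73*v/7)
-3775761 - q(2118, -5) = -3775761 - (-198/7 - 73/7*(-5)) = -3775761 - (-198/7 + 365/7) = -3775761 - 1*167/7 = -3775761 - 167/7 = -26430494/7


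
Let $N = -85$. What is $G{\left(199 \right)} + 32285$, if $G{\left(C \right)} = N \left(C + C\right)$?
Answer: $-1545$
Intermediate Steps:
$G{\left(C \right)} = - 170 C$ ($G{\left(C \right)} = - 85 \left(C + C\right) = - 85 \cdot 2 C = - 170 C$)
$G{\left(199 \right)} + 32285 = \left(-170\right) 199 + 32285 = -33830 + 32285 = -1545$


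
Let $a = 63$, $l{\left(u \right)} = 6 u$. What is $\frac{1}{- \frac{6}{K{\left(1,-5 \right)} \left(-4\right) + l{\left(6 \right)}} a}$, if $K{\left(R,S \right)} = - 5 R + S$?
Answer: $- \frac{38}{189} \approx -0.20106$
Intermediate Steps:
$K{\left(R,S \right)} = S - 5 R$
$\frac{1}{- \frac{6}{K{\left(1,-5 \right)} \left(-4\right) + l{\left(6 \right)}} a} = \frac{1}{- \frac{6}{\left(-5 - 5\right) \left(-4\right) + 6 \cdot 6} \cdot 63} = \frac{1}{- \frac{6}{\left(-5 - 5\right) \left(-4\right) + 36} \cdot 63} = \frac{1}{- \frac{6}{\left(-10\right) \left(-4\right) + 36} \cdot 63} = \frac{1}{- \frac{6}{40 + 36} \cdot 63} = \frac{1}{- \frac{6}{76} \cdot 63} = \frac{1}{\left(-6\right) \frac{1}{76} \cdot 63} = \frac{1}{\left(- \frac{3}{38}\right) 63} = \frac{1}{- \frac{189}{38}} = - \frac{38}{189}$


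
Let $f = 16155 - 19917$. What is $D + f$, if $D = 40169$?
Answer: $36407$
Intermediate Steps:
$f = -3762$
$D + f = 40169 - 3762 = 36407$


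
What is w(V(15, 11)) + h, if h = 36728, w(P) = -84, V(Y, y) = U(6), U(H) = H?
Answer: 36644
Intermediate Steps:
V(Y, y) = 6
w(V(15, 11)) + h = -84 + 36728 = 36644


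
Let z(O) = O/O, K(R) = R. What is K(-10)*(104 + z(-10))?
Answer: -1050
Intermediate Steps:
z(O) = 1
K(-10)*(104 + z(-10)) = -10*(104 + 1) = -10*105 = -1050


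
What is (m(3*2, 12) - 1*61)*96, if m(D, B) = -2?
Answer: -6048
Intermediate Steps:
(m(3*2, 12) - 1*61)*96 = (-2 - 1*61)*96 = (-2 - 61)*96 = -63*96 = -6048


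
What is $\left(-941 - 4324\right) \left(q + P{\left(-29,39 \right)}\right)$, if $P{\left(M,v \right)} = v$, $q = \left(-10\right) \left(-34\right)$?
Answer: $-1995435$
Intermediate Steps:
$q = 340$
$\left(-941 - 4324\right) \left(q + P{\left(-29,39 \right)}\right) = \left(-941 - 4324\right) \left(340 + 39\right) = \left(-5265\right) 379 = -1995435$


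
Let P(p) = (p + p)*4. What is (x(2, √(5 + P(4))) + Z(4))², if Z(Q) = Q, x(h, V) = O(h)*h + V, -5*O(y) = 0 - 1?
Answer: 1409/25 + 44*√37/5 ≈ 109.89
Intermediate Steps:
P(p) = 8*p (P(p) = (2*p)*4 = 8*p)
O(y) = ⅕ (O(y) = -(0 - 1)/5 = -⅕*(-1) = ⅕)
x(h, V) = V + h/5 (x(h, V) = h/5 + V = V + h/5)
(x(2, √(5 + P(4))) + Z(4))² = ((√(5 + 8*4) + (⅕)*2) + 4)² = ((√(5 + 32) + ⅖) + 4)² = ((√37 + ⅖) + 4)² = ((⅖ + √37) + 4)² = (22/5 + √37)²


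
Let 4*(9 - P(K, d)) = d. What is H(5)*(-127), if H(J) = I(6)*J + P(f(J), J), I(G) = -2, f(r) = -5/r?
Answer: 1143/4 ≈ 285.75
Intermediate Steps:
P(K, d) = 9 - d/4
H(J) = 9 - 9*J/4 (H(J) = -2*J + (9 - J/4) = 9 - 9*J/4)
H(5)*(-127) = (9 - 9/4*5)*(-127) = (9 - 45/4)*(-127) = -9/4*(-127) = 1143/4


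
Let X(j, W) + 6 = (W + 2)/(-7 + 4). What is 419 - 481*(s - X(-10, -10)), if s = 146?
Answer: -214231/3 ≈ -71410.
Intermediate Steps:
X(j, W) = -20/3 - W/3 (X(j, W) = -6 + (W + 2)/(-7 + 4) = -6 + (2 + W)/(-3) = -6 + (2 + W)*(-1/3) = -6 + (-2/3 - W/3) = -20/3 - W/3)
419 - 481*(s - X(-10, -10)) = 419 - 481*(146 - (-20/3 - 1/3*(-10))) = 419 - 481*(146 - (-20/3 + 10/3)) = 419 - 481*(146 - 1*(-10/3)) = 419 - 481*(146 + 10/3) = 419 - 481*448/3 = 419 - 215488/3 = -214231/3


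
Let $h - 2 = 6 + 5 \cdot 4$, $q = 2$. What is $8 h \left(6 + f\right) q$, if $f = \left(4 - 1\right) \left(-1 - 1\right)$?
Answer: $0$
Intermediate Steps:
$h = 28$ ($h = 2 + \left(6 + 5 \cdot 4\right) = 2 + \left(6 + 20\right) = 2 + 26 = 28$)
$f = -6$ ($f = 3 \left(-2\right) = -6$)
$8 h \left(6 + f\right) q = 8 \cdot 28 \left(6 - 6\right) 2 = 224 \cdot 0 \cdot 2 = 224 \cdot 0 = 0$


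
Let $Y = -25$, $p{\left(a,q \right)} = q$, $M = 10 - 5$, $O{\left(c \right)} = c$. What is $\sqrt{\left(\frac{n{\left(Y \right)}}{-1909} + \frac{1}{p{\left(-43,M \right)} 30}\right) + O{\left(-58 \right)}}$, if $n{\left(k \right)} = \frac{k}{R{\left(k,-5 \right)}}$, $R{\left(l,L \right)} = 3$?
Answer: $\frac{i \sqrt{21132809446}}{19090} \approx 7.6151 i$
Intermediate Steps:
$M = 5$
$n{\left(k \right)} = \frac{k}{3}$
$\sqrt{\left(\frac{n{\left(Y \right)}}{-1909} + \frac{1}{p{\left(-43,M \right)} 30}\right) + O{\left(-58 \right)}} = \sqrt{\left(\frac{\frac{1}{3} \left(-25\right)}{-1909} + \frac{1}{5 \cdot 30}\right) - 58} = \sqrt{\left(\left(- \frac{25}{3}\right) \left(- \frac{1}{1909}\right) + \frac{1}{5} \cdot \frac{1}{30}\right) - 58} = \sqrt{\left(\frac{25}{5727} + \frac{1}{150}\right) - 58} = \sqrt{\frac{1053}{95450} - 58} = \sqrt{- \frac{5535047}{95450}} = \frac{i \sqrt{21132809446}}{19090}$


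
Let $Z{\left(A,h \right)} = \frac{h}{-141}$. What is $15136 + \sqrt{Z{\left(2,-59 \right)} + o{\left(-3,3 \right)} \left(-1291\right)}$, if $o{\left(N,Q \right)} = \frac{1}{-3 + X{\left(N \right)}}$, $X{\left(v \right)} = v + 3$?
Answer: $15136 + \frac{8 \sqrt{133809}}{141} \approx 15157.0$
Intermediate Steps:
$X{\left(v \right)} = 3 + v$
$Z{\left(A,h \right)} = - \frac{h}{141}$ ($Z{\left(A,h \right)} = h \left(- \frac{1}{141}\right) = - \frac{h}{141}$)
$o{\left(N,Q \right)} = \frac{1}{N}$ ($o{\left(N,Q \right)} = \frac{1}{-3 + \left(3 + N\right)} = \frac{1}{N}$)
$15136 + \sqrt{Z{\left(2,-59 \right)} + o{\left(-3,3 \right)} \left(-1291\right)} = 15136 + \sqrt{\left(- \frac{1}{141}\right) \left(-59\right) + \frac{1}{-3} \left(-1291\right)} = 15136 + \sqrt{\frac{59}{141} - - \frac{1291}{3}} = 15136 + \sqrt{\frac{59}{141} + \frac{1291}{3}} = 15136 + \sqrt{\frac{60736}{141}} = 15136 + \frac{8 \sqrt{133809}}{141}$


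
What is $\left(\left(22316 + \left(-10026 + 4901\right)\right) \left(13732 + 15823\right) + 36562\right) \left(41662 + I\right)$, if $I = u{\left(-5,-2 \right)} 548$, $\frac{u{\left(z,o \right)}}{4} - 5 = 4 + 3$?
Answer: $34534650592722$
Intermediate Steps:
$u{\left(z,o \right)} = 48$ ($u{\left(z,o \right)} = 20 + 4 \left(4 + 3\right) = 20 + 4 \cdot 7 = 20 + 28 = 48$)
$I = 26304$ ($I = 48 \cdot 548 = 26304$)
$\left(\left(22316 + \left(-10026 + 4901\right)\right) \left(13732 + 15823\right) + 36562\right) \left(41662 + I\right) = \left(\left(22316 + \left(-10026 + 4901\right)\right) \left(13732 + 15823\right) + 36562\right) \left(41662 + 26304\right) = \left(\left(22316 - 5125\right) 29555 + 36562\right) 67966 = \left(17191 \cdot 29555 + 36562\right) 67966 = \left(508080005 + 36562\right) 67966 = 508116567 \cdot 67966 = 34534650592722$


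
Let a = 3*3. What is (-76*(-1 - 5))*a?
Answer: 4104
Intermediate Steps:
a = 9
(-76*(-1 - 5))*a = -76*(-1 - 5)*9 = -76*(-6)*9 = -19*(-24)*9 = 456*9 = 4104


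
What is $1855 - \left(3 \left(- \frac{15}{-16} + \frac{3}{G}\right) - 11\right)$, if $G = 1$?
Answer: $\frac{29667}{16} \approx 1854.2$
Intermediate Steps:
$1855 - \left(3 \left(- \frac{15}{-16} + \frac{3}{G}\right) - 11\right) = 1855 - \left(3 \left(- \frac{15}{-16} + \frac{3}{1}\right) - 11\right) = 1855 - \left(3 \left(\left(-15\right) \left(- \frac{1}{16}\right) + 3 \cdot 1\right) - 11\right) = 1855 - \left(3 \left(\frac{15}{16} + 3\right) - 11\right) = 1855 - \left(3 \cdot \frac{63}{16} - 11\right) = 1855 - \left(\frac{189}{16} - 11\right) = 1855 - \frac{13}{16} = \frac{29667}{16}$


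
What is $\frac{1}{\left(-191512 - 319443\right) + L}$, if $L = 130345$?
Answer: $- \frac{1}{380610} \approx -2.6274 \cdot 10^{-6}$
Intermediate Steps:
$\frac{1}{\left(-191512 - 319443\right) + L} = \frac{1}{\left(-191512 - 319443\right) + 130345} = \frac{1}{-510955 + 130345} = \frac{1}{-380610} = - \frac{1}{380610}$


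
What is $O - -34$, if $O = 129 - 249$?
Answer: $-86$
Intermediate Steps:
$O = -120$
$O - -34 = -120 - -34 = -120 + 34 = -86$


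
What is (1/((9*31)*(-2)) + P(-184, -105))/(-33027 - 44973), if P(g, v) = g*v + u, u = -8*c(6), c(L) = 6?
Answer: -430151/1740960 ≈ -0.24708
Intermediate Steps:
u = -48 (u = -8*6 = -48)
P(g, v) = -48 + g*v (P(g, v) = g*v - 48 = -48 + g*v)
(1/((9*31)*(-2)) + P(-184, -105))/(-33027 - 44973) = (1/((9*31)*(-2)) + (-48 - 184*(-105)))/(-33027 - 44973) = (1/(279*(-2)) + (-48 + 19320))/(-78000) = (1/(-558) + 19272)*(-1/78000) = (-1/558 + 19272)*(-1/78000) = (10753775/558)*(-1/78000) = -430151/1740960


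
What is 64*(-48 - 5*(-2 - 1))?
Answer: -2112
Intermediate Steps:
64*(-48 - 5*(-2 - 1)) = 64*(-48 - 5*(-3)) = 64*(-48 + 15) = 64*(-33) = -2112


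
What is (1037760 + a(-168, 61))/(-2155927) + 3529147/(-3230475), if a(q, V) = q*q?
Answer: -11052217966669/6964668275325 ≈ -1.5869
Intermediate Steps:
a(q, V) = q²
(1037760 + a(-168, 61))/(-2155927) + 3529147/(-3230475) = (1037760 + (-168)²)/(-2155927) + 3529147/(-3230475) = (1037760 + 28224)*(-1/2155927) + 3529147*(-1/3230475) = 1065984*(-1/2155927) - 3529147/3230475 = -1065984/2155927 - 3529147/3230475 = -11052217966669/6964668275325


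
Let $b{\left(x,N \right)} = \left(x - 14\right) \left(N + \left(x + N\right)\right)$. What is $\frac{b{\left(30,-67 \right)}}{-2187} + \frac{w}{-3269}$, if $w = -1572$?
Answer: $\frac{8877580}{7149303} \approx 1.2417$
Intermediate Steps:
$b{\left(x,N \right)} = \left(-14 + x\right) \left(x + 2 N\right)$ ($b{\left(x,N \right)} = \left(-14 + x\right) \left(N + \left(N + x\right)\right) = \left(-14 + x\right) \left(x + 2 N\right)$)
$\frac{b{\left(30,-67 \right)}}{-2187} + \frac{w}{-3269} = \frac{30^{2} - -1876 - 420 + 2 \left(-67\right) 30}{-2187} - \frac{1572}{-3269} = \left(900 + 1876 - 420 - 4020\right) \left(- \frac{1}{2187}\right) - - \frac{1572}{3269} = \left(-1664\right) \left(- \frac{1}{2187}\right) + \frac{1572}{3269} = \frac{1664}{2187} + \frac{1572}{3269} = \frac{8877580}{7149303}$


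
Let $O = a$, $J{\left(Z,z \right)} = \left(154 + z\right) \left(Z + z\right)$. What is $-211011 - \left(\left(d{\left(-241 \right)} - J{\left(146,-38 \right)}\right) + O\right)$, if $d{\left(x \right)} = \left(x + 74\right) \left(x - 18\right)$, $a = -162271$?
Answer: $-79465$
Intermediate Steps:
$O = -162271$
$d{\left(x \right)} = \left(-18 + x\right) \left(74 + x\right)$ ($d{\left(x \right)} = \left(74 + x\right) \left(-18 + x\right) = \left(-18 + x\right) \left(74 + x\right)$)
$-211011 - \left(\left(d{\left(-241 \right)} - J{\left(146,-38 \right)}\right) + O\right) = -211011 - \left(\left(\left(-1332 + \left(-241\right)^{2} + 56 \left(-241\right)\right) - \left(\left(-38\right)^{2} + 154 \cdot 146 + 154 \left(-38\right) + 146 \left(-38\right)\right)\right) - 162271\right) = -211011 - \left(\left(\left(-1332 + 58081 - 13496\right) - \left(1444 + 22484 - 5852 - 5548\right)\right) - 162271\right) = -211011 - \left(\left(43253 - 12528\right) - 162271\right) = -211011 - \left(30725 - 162271\right) = -211011 - -131546 = -211011 + 131546 = -79465$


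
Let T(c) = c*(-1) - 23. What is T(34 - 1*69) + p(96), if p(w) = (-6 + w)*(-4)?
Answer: -348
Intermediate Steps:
p(w) = 24 - 4*w
T(c) = -23 - c (T(c) = -c - 23 = -23 - c)
T(34 - 1*69) + p(96) = (-23 - (34 - 1*69)) + (24 - 4*96) = (-23 - (34 - 69)) + (24 - 384) = (-23 - 1*(-35)) - 360 = (-23 + 35) - 360 = 12 - 360 = -348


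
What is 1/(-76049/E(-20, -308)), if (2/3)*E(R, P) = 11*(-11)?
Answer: 363/152098 ≈ 0.0023866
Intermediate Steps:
E(R, P) = -363/2 (E(R, P) = 3*(11*(-11))/2 = (3/2)*(-121) = -363/2)
1/(-76049/E(-20, -308)) = 1/(-76049/(-363/2)) = 1/(-76049*(-2/363)) = 1/(152098/363) = 363/152098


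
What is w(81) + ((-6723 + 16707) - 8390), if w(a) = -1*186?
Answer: 1408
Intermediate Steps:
w(a) = -186
w(81) + ((-6723 + 16707) - 8390) = -186 + ((-6723 + 16707) - 8390) = -186 + (9984 - 8390) = -186 + 1594 = 1408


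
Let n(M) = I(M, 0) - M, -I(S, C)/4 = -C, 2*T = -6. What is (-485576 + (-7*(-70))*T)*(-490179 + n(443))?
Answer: 238955482612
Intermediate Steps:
T = -3 (T = (1/2)*(-6) = -3)
I(S, C) = 4*C (I(S, C) = -(-4)*C = 4*C)
n(M) = -M (n(M) = 4*0 - M = 0 - M = -M)
(-485576 + (-7*(-70))*T)*(-490179 + n(443)) = (-485576 - 7*(-70)*(-3))*(-490179 - 1*443) = (-485576 + 490*(-3))*(-490179 - 443) = (-485576 - 1470)*(-490622) = -487046*(-490622) = 238955482612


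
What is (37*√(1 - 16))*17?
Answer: 629*I*√15 ≈ 2436.1*I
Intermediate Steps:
(37*√(1 - 16))*17 = (37*√(-15))*17 = (37*(I*√15))*17 = (37*I*√15)*17 = 629*I*√15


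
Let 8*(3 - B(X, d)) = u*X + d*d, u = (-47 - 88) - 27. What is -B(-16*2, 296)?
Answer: 11597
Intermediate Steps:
u = -162 (u = -135 - 27 = -162)
B(X, d) = 3 - d²/8 + 81*X/4 (B(X, d) = 3 - (-162*X + d*d)/8 = 3 - (-162*X + d²)/8 = 3 - (d² - 162*X)/8 = 3 + (-d²/8 + 81*X/4) = 3 - d²/8 + 81*X/4)
-B(-16*2, 296) = -(3 - ⅛*296² + 81*(-16*2)/4) = -(3 - ⅛*87616 + (81/4)*(-32)) = -(3 - 10952 - 648) = -1*(-11597) = 11597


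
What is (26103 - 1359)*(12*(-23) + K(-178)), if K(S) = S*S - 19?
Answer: 776689416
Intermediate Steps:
K(S) = -19 + S² (K(S) = S² - 19 = -19 + S²)
(26103 - 1359)*(12*(-23) + K(-178)) = (26103 - 1359)*(12*(-23) + (-19 + (-178)²)) = 24744*(-276 + (-19 + 31684)) = 24744*(-276 + 31665) = 24744*31389 = 776689416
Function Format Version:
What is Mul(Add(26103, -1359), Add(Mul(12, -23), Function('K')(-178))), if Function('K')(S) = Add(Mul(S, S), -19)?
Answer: 776689416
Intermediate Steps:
Function('K')(S) = Add(-19, Pow(S, 2)) (Function('K')(S) = Add(Pow(S, 2), -19) = Add(-19, Pow(S, 2)))
Mul(Add(26103, -1359), Add(Mul(12, -23), Function('K')(-178))) = Mul(Add(26103, -1359), Add(Mul(12, -23), Add(-19, Pow(-178, 2)))) = Mul(24744, Add(-276, Add(-19, 31684))) = Mul(24744, Add(-276, 31665)) = Mul(24744, 31389) = 776689416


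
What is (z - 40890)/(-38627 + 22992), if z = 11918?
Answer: 28972/15635 ≈ 1.8530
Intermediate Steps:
(z - 40890)/(-38627 + 22992) = (11918 - 40890)/(-38627 + 22992) = -28972/(-15635) = -28972*(-1/15635) = 28972/15635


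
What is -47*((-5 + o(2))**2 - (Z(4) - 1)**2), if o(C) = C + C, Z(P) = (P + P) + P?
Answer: 5640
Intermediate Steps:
Z(P) = 3*P (Z(P) = 2*P + P = 3*P)
o(C) = 2*C
-47*((-5 + o(2))**2 - (Z(4) - 1)**2) = -47*((-5 + 2*2)**2 - (3*4 - 1)**2) = -47*((-5 + 4)**2 - (12 - 1)**2) = -47*((-1)**2 - 1*11**2) = -47*(1 - 1*121) = -47*(1 - 121) = -47*(-120) = 5640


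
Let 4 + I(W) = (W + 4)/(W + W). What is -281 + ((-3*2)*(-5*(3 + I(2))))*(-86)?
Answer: -1571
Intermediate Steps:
I(W) = -4 + (4 + W)/(2*W) (I(W) = -4 + (W + 4)/(W + W) = -4 + (4 + W)/((2*W)) = -4 + (4 + W)*(1/(2*W)) = -4 + (4 + W)/(2*W))
-281 + ((-3*2)*(-5*(3 + I(2))))*(-86) = -281 + ((-3*2)*(-5*(3 + (-7/2 + 2/2))))*(-86) = -281 - (-30)*(3 + (-7/2 + 2*(½)))*(-86) = -281 - (-30)*(3 + (-7/2 + 1))*(-86) = -281 - (-30)*(3 - 5/2)*(-86) = -281 - (-30)/2*(-86) = -281 - 6*(-5/2)*(-86) = -281 + 15*(-86) = -281 - 1290 = -1571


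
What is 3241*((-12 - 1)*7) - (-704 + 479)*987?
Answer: -72856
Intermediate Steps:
3241*((-12 - 1)*7) - (-704 + 479)*987 = 3241*(-13*7) - (-225)*987 = 3241*(-91) - 1*(-222075) = -294931 + 222075 = -72856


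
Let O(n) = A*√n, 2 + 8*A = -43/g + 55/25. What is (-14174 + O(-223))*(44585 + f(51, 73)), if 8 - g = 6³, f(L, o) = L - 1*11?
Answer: -632514750 + 3775275*I*√223/1664 ≈ -6.3251e+8 + 33880.0*I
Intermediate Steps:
f(L, o) = -11 + L (f(L, o) = L - 11 = -11 + L)
g = -208 (g = 8 - 1*6³ = 8 - 1*216 = 8 - 216 = -208)
A = 423/8320 (A = -¼ + (-43/(-208) + 55/25)/8 = -¼ + (-43*(-1/208) + 55*(1/25))/8 = -¼ + (43/208 + 11/5)/8 = -¼ + (⅛)*(2503/1040) = -¼ + 2503/8320 = 423/8320 ≈ 0.050841)
O(n) = 423*√n/8320
(-14174 + O(-223))*(44585 + f(51, 73)) = (-14174 + 423*√(-223)/8320)*(44585 + (-11 + 51)) = (-14174 + 423*(I*√223)/8320)*(44585 + 40) = (-14174 + 423*I*√223/8320)*44625 = -632514750 + 3775275*I*√223/1664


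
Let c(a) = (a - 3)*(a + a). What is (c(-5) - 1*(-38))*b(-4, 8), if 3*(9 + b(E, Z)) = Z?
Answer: -2242/3 ≈ -747.33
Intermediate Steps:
c(a) = 2*a*(-3 + a) (c(a) = (-3 + a)*(2*a) = 2*a*(-3 + a))
b(E, Z) = -9 + Z/3
(c(-5) - 1*(-38))*b(-4, 8) = (2*(-5)*(-3 - 5) - 1*(-38))*(-9 + (⅓)*8) = (2*(-5)*(-8) + 38)*(-9 + 8/3) = (80 + 38)*(-19/3) = 118*(-19/3) = -2242/3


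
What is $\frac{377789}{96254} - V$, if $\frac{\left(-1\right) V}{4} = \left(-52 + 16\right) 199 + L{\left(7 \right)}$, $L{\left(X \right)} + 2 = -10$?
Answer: $- \frac{2762497027}{96254} \approx -28700.0$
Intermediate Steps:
$L{\left(X \right)} = -12$ ($L{\left(X \right)} = -2 - 10 = -12$)
$V = 28704$ ($V = - 4 \left(\left(-52 + 16\right) 199 - 12\right) = - 4 \left(\left(-36\right) 199 - 12\right) = - 4 \left(-7164 - 12\right) = \left(-4\right) \left(-7176\right) = 28704$)
$\frac{377789}{96254} - V = \frac{377789}{96254} - 28704 = - \frac{2762497027}{96254}$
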